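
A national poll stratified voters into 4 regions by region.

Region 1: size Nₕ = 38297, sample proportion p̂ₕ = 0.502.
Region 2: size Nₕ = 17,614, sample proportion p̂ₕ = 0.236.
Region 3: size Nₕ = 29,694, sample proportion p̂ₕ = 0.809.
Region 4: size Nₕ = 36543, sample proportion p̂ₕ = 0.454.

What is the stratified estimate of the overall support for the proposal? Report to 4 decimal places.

N = 38297 + 17614 + 29694 + 36543 = 122148.
Overall proportion = Σ (Nₕ/N)·p̂ₕ.
Σ Nₕp̂ₕ = 19225.094 + 4156.904 + 24022.446 + 16590.522 = 63994.966.
63994.966 / 122148 = 0.523913... → 0.5239.

0.5239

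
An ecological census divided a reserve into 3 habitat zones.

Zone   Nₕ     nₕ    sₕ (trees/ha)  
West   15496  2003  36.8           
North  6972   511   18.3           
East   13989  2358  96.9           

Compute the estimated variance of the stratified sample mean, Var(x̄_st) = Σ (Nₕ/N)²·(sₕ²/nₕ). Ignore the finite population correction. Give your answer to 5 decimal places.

0.73241

N = 36457; Wₕ = Nₕ/N.
zone West: (15496/36457)²·36.8²/2003 = 0.12214960
zone North: (6972/36457)²·18.3²/511 = 0.02396813
zone East: (13989/36457)²·96.9²/2358 = 0.58629371
Sum = 0.73241144 → 0.73241.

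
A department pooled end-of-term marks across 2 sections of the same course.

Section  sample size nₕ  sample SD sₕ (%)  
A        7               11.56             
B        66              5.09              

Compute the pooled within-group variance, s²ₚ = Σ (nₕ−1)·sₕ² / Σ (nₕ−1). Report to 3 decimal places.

A: (7−1)·11.56² = 6·133.6336 = 801.8016
B: (66−1)·5.09² = 65·25.9081 = 1684.0265
Numerator = 2485.8281; denominator = Σ(nₕ−1) = 71.
s²ₚ = 2485.8281/71 = 35.01166... → 35.012.

35.012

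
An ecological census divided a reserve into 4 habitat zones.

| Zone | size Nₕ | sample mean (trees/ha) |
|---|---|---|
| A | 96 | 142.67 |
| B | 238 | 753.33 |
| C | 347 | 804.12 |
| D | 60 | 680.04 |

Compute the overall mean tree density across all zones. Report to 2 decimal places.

N = 741; weights Wₕ = Nₕ/N = (0.1296, 0.3212, 0.4683, 0.0810).
x̄_st = Σ Wₕ·x̄ₕ = 0.1296·142.67 + 0.3212·753.33 + 0.4683·804.12 + 0.0810·680.04 ≈ 692.0660...
→ 692.07.

692.07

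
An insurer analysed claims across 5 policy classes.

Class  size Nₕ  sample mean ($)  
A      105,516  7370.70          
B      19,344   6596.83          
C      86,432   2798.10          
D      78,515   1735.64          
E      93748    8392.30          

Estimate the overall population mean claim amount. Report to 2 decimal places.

N = 383555; weights Wₕ = Nₕ/N = (0.2751, 0.0504, 0.2253, 0.2047, 0.2444).
x̄_st = Σ Wₕ·x̄ₕ = 0.2751·7370.70 + 0.0504·6596.83 + 0.2253·2798.10 + 0.2047·1735.64 + 0.2444·8392.30 ≈ 5397.4433...
→ 5397.44.

5397.44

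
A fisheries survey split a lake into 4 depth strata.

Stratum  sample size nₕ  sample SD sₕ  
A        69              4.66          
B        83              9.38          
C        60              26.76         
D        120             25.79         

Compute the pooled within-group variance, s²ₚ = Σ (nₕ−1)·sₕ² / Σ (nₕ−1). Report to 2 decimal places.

Degrees of freedom: 68 + 82 + 59 + 119 = 328.
Σ(nₕ−1)sₕ² = 68·21.7156 + 82·87.9844 + 59·716.0976 + 119·665.1241 = 130090.9079.
s²ₚ = 130090.9079 / 328 = 396.6186... → 396.62.

396.62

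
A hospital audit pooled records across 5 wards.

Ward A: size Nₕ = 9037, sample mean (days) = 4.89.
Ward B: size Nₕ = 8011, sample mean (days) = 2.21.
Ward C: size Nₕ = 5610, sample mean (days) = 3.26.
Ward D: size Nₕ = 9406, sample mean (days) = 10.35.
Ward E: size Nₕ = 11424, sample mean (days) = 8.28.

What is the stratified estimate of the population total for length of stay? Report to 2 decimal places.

272126.66

Population total = Σ Nₕ·x̄ₕ (each stratum's size times its mean).
9037·4.89 + 8011·2.21 + 5610·3.26 + 9406·10.35 + 11424·8.28 = 44190.93 + 17704.31 + 18288.6 + 97352.1 + 94590.72 = 272126.66.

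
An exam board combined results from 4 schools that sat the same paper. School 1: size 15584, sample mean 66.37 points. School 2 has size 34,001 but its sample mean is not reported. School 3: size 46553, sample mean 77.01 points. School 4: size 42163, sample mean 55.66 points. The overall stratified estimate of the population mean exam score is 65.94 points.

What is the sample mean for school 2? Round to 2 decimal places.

N = 15584 + 34001 + 46553 + 42163 = 138301.
Overall total = μ·N = 65.94·138301 = 9119567.94.
Subtract the known strata: 15584·66.37 + 46553·77.01 + 42163·55.66 = 6966149.19.
Remaining total for school 2: 9119567.94 − 6966149.19 = 2153418.75.
Divide by its size: 2153418.75 / 34001 = 63.3340... → 63.33.

63.33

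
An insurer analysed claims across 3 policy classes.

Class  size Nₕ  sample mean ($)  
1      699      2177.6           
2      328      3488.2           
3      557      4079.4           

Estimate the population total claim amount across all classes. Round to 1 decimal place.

4938497.8

Estimate total by summing Nₕ·x̄ₕ over strata.
699·2177.6 + 328·3488.2 + 557·4079.4 = 1522142.4 + 1144129.6 + 2272225.8 = 4938497.8.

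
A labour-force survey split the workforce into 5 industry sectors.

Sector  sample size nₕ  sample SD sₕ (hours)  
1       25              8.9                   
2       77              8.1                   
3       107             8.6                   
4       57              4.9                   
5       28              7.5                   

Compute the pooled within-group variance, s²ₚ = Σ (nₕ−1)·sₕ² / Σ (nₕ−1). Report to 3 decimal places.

Degrees of freedom: 24 + 76 + 106 + 56 + 27 = 289.
Σ(nₕ−1)sₕ² = 24·79.21 + 76·65.61 + 106·73.96 + 56·24.01 + 27·56.25 = 17590.47.
s²ₚ = 17590.47 / 289 = 60.86668... → 60.867.

60.867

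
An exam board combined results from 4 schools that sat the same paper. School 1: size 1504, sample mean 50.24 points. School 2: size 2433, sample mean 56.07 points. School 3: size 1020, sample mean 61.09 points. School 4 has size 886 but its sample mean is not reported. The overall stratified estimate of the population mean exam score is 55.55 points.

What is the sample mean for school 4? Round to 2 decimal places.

56.76

Σ Nₕx̄ₕ = N·μ, so 886·x̄_4 = 5843·55.55 − (1504·50.24 + 2433·56.07 + 1020·61.09).
= 324578.65 − 274291.07 = 50287.58.
x̄_4 = 50287.58 / 886 = 56.7580... → 56.76.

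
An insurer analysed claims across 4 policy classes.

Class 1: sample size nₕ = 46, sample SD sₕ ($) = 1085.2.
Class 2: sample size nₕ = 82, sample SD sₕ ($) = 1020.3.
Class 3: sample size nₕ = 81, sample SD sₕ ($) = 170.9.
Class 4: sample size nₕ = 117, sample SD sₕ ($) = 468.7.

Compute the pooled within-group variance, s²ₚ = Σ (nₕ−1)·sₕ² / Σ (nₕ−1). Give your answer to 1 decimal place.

512844.8

Degrees of freedom: 45 + 81 + 80 + 116 = 322.
Σ(nₕ−1)sₕ² = 45·1177659.04 + 81·1041012.09 + 80·29206.81 + 116·219679.69 = 165136024.93.
s²ₚ = 165136024.93 / 322 = 512844.798... → 512844.8.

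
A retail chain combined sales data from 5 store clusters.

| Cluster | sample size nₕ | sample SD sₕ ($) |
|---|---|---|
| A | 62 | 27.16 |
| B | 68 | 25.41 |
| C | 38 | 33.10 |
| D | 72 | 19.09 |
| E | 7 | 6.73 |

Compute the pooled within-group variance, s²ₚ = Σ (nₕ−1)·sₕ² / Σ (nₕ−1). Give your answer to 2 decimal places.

Degrees of freedom: 61 + 67 + 37 + 71 + 6 = 242.
Σ(nₕ−1)sₕ² = 61·737.6656 + 67·645.6681 + 37·1095.61 + 71·364.4281 + 6·45.2929 = 154941.0868.
s²ₚ = 154941.0868 / 242 = 640.2524... → 640.25.

640.25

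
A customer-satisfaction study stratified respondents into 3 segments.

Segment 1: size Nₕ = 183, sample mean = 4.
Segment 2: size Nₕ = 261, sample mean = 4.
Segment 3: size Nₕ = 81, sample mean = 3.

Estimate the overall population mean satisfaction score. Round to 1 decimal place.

N = 183 + 261 + 81 = 525.
The stratified mean weights each stratum mean by its population share Nₕ/N.
Σ Nₕx̄ₕ = 183·4 + 261·4 + 81·3 = 732 + 1044 + 243 = 2019.
Divide by N: 2019 / 525 = 3.846... → 3.8.

3.8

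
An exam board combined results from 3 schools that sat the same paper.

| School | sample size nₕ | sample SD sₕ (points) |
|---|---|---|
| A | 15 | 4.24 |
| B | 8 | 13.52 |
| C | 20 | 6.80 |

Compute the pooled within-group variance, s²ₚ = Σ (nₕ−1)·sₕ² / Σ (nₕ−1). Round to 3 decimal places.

Degrees of freedom: 14 + 7 + 19 = 40.
Σ(nₕ−1)sₕ² = 14·17.9776 + 7·182.7904 + 19·46.24 = 2409.7792.
s²ₚ = 2409.7792 / 40 = 60.24448 → 60.244.

60.244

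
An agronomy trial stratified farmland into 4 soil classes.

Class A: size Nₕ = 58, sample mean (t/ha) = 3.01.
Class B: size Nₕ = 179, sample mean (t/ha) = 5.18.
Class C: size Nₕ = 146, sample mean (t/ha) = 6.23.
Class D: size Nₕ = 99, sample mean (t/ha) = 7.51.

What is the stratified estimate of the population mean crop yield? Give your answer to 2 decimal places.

5.72

N = 58 + 179 + 146 + 99 = 482.
Weight each subgroup mean by Nₕ/N and sum.
Σ Nₕx̄ₕ = 58·3.01 + 179·5.18 + 146·6.23 + 99·7.51 = 174.58 + 927.22 + 909.58 + 743.49 = 2754.87.
Divide by N: 2754.87 / 482 = 5.7155... → 5.72.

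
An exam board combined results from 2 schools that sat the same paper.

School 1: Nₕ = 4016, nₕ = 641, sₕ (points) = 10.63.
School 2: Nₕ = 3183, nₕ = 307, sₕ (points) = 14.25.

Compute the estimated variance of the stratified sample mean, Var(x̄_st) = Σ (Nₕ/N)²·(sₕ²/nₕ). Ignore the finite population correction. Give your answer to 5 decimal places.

N = 7199. Term for each stratum: Wₕ²sₕ²/nₕ.
Var(x̄_st) = 0.05485946 + 0.12930648 = 0.18416594 → 0.18417.

0.18417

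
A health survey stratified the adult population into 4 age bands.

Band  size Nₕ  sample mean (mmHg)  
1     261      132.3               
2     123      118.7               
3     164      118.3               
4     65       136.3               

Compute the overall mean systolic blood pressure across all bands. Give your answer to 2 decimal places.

126.25

N = 613; weights Wₕ = Nₕ/N = (0.4258, 0.2007, 0.2675, 0.1060).
x̄_st = Σ Wₕ·x̄ₕ = 0.4258·132.3 + 0.2007·118.7 + 0.2675·118.3 + 0.1060·136.3 ≈ 126.2498...
→ 126.25.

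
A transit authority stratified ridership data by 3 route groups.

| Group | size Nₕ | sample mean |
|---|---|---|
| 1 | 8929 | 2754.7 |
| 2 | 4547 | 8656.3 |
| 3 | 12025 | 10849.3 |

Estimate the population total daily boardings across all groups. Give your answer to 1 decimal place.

1: 8929·2754.7 = 24596716.3
2: 4547·8656.3 = 39360196.1
3: 12025·10849.3 = 130462832.5
τ̂ = Σ Nₕx̄ₕ = 194419744.9.

194419744.9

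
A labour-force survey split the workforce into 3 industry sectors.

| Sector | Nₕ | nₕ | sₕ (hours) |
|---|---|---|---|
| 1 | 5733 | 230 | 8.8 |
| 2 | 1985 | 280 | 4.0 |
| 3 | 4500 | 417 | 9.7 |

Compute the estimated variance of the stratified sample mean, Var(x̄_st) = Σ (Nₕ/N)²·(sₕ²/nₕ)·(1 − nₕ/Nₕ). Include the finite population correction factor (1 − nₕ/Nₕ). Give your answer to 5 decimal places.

0.10022

N = 12218; Wₕ = Nₕ/N.
sector 1: (5733/12218)²·8.8²/230·(1 − 230/5733) = 0.07115718
sector 2: (1985/12218)²·4.0²/280·(1 − 280/1985) = 0.00129553
sector 3: (4500/12218)²·9.7²/417·(1 − 417/4500) = 0.02777148
Sum = 0.10022419 → 0.10022.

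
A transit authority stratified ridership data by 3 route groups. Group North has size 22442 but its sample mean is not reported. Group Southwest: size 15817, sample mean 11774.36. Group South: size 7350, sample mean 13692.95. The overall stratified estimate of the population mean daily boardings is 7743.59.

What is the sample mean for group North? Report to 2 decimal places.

N = 22442 + 15817 + 7350 = 45609.
Overall total = μ·N = 7743.59·45609 = 353177396.31.
Subtract the known strata: 15817·11774.36 + 7350·13692.95 = 286878234.62.
Remaining total for group North: 353177396.31 − 286878234.62 = 66299161.69.
Divide by its size: 66299161.69 / 22442 = 2954.2448... → 2954.24.

2954.24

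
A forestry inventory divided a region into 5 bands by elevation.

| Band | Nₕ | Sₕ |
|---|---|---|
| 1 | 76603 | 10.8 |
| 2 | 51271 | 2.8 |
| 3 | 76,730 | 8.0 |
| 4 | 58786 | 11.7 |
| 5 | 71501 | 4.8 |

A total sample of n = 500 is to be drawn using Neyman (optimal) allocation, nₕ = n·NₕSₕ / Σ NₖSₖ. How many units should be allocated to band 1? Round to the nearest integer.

Σ NₕSₕ = 76603·10.8 + 51271·2.8 + 76730·8.0 + 58786·11.7 + 71501·4.8 = 2615712.2.
Share for 1: 827312.4/2615712.2 = 0.31629.
n_1 = 500 × 0.31629 = 158.143... → 158.

158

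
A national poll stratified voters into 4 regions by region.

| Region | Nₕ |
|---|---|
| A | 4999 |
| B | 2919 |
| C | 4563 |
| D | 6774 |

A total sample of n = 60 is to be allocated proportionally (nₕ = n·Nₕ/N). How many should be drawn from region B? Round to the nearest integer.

Share of region B = 2919/19255 = 0.15160.
Allocate 60 × 0.15160 = 9.096... → 9.

9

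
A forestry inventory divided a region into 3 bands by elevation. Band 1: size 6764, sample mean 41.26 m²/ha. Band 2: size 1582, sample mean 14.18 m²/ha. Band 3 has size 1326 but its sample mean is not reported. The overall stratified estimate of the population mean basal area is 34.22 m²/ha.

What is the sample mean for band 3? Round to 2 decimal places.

N = 6764 + 1582 + 1326 = 9672.
Overall total = μ·N = 34.22·9672 = 330975.84.
Subtract the known strata: 6764·41.26 + 1582·14.18 = 301515.4.
Remaining total for band 3: 330975.84 − 301515.4 = 29460.44.
Divide by its size: 29460.44 / 1326 = 22.2175... → 22.22.

22.22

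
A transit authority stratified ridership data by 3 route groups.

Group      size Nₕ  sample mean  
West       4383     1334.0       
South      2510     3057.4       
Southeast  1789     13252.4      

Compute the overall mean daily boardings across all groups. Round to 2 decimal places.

4288.13

N = 8682; weights Wₕ = Nₕ/N = (0.5048, 0.2891, 0.2061).
x̄_st = Σ Wₕ·x̄ₕ = 0.5048·1334.0 + 0.2891·3057.4 + 0.2061·13252.4 ≈ 4288.1294...
→ 4288.13.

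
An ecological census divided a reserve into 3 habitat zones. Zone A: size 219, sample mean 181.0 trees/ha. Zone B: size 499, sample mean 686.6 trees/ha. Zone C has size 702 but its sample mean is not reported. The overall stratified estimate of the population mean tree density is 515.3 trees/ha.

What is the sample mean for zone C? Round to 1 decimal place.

N = 219 + 499 + 702 = 1420.
Overall total = μ·N = 515.3·1420 = 731726.
Subtract the known strata: 219·181.0 + 499·686.6 = 382252.4.
Remaining total for zone C: 731726 − 382252.4 = 349473.6.
Divide by its size: 349473.6 / 702 = 497.826... → 497.8.

497.8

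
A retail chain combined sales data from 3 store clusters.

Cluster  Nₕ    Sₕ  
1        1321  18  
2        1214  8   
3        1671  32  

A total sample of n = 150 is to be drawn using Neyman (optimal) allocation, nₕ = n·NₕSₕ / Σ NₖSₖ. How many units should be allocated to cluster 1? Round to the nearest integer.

41

1: NₕSₕ = 1321·18 = 23778
2: NₕSₕ = 1214·8 = 9712
3: NₕSₕ = 1671·32 = 53472
Σ NₕSₕ = 86962.
n_1 = 150·23778/86962 = 41.014... → 41.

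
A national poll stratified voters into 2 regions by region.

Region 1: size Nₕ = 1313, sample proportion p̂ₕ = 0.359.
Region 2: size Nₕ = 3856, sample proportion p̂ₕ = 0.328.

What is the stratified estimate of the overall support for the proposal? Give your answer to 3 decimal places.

N = 1313 + 3856 = 5169.
Overall proportion = Σ (Nₕ/N)·p̂ₕ.
Σ Nₕp̂ₕ = 471.367 + 1264.768 = 1736.135.
1736.135 / 5169 = 0.33587... → 0.336.

0.336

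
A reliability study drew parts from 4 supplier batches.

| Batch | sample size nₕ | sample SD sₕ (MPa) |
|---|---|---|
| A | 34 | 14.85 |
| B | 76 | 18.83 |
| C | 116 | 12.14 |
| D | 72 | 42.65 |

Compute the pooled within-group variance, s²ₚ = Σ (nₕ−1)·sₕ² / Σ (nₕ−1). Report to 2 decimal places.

612.14

A: (34−1)·14.85² = 33·220.5225 = 7277.2425
B: (76−1)·18.83² = 75·354.5689 = 26592.6675
C: (116−1)·12.14² = 115·147.3796 = 16948.654
D: (72−1)·42.65² = 71·1819.0225 = 129150.5975
Numerator = 179969.1615; denominator = Σ(nₕ−1) = 294.
s²ₚ = 179969.1615/294 = 612.1400... → 612.14.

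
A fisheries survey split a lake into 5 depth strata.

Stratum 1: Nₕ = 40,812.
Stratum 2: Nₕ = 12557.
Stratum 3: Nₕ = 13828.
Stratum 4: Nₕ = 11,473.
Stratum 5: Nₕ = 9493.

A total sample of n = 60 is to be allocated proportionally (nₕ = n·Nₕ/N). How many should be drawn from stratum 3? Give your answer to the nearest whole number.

N = 40812 + 12557 + 13828 + 11473 + 9493 = 88163.
n_3 = 60·13828/88163 = 9.411... → 9.

9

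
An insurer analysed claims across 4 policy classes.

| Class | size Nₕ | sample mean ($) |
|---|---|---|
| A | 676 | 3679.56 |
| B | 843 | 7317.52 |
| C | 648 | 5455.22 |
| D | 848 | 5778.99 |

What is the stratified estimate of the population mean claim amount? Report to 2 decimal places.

N = 676 + 843 + 648 + 848 = 3015.
The stratified mean weights each stratum mean by its population share Nₕ/N.
Σ Nₕx̄ₕ = 676·3679.56 + 843·7317.52 + 648·5455.22 + 848·5778.99 = 2487382.56 + 6168669.36 + 3534982.56 + 4900583.52 = 17091618.
Divide by N: 17091618 / 3015 = 5668.8617... → 5668.86.

5668.86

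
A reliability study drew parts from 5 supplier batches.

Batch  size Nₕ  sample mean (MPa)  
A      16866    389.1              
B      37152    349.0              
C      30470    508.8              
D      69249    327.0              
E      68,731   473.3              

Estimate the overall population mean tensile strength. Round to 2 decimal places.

x̄_st = (Σ Nₕx̄ₕ) / (Σ Nₕ) = (16866·389.1 + 37152·349.0 + 30470·508.8 + 69249·327.0 + 68731·473.3) / 222468
= 90206549.9 / 222468 = 405.4810... → 405.48.

405.48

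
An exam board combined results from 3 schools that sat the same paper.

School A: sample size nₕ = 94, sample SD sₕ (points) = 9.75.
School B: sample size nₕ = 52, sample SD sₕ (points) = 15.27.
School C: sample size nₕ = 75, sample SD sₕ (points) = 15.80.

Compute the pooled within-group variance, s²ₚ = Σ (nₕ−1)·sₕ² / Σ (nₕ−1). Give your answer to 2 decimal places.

179.84

A: (94−1)·9.75² = 93·95.0625 = 8840.8125
B: (52−1)·15.27² = 51·233.1729 = 11891.8179
C: (75−1)·15.80² = 74·249.64 = 18473.36
Numerator = 39205.9904; denominator = Σ(nₕ−1) = 218.
s²ₚ = 39205.9904/218 = 179.8440... → 179.84.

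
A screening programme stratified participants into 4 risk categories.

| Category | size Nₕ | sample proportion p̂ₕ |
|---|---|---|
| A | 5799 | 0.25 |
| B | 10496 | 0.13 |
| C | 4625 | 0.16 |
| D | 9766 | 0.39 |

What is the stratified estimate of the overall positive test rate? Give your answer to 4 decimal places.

N = 5799 + 10496 + 4625 + 9766 = 30686.
Overall proportion = Σ (Nₕ/N)·p̂ₕ.
Σ Nₕp̂ₕ = 1449.75 + 1364.48 + 740 + 3808.74 = 7362.97.
7362.97 / 30686 = 0.239946... → 0.2399.

0.2399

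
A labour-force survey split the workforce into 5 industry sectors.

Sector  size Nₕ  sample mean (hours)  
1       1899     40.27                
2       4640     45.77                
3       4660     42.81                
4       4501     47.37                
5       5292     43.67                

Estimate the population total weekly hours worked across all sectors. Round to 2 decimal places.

1: 1899·40.27 = 76472.73
2: 4640·45.77 = 212372.8
3: 4660·42.81 = 199494.6
4: 4501·47.37 = 213212.37
5: 5292·43.67 = 231101.64
τ̂ = Σ Nₕx̄ₕ = 932654.14.

932654.14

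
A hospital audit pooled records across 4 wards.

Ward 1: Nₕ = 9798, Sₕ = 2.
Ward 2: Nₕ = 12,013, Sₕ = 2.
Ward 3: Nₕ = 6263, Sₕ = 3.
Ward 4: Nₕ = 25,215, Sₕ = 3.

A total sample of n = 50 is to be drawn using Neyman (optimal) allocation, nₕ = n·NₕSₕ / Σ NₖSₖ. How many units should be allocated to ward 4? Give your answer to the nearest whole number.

Σ NₕSₕ = 9798·2 + 12013·2 + 6263·3 + 25215·3 = 138056.
Share for 4: 75645/138056 = 0.54793.
n_4 = 50 × 0.54793 = 27.396... → 27.

27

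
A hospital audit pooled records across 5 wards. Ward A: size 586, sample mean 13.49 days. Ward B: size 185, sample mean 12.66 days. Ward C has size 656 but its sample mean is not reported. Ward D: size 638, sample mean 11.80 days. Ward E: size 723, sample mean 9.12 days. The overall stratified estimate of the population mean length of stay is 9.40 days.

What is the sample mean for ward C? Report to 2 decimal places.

2.80

N = 586 + 185 + 656 + 638 + 723 = 2788.
Overall total = μ·N = 9.40·2788 = 26207.2.
Subtract the known strata: 586·13.49 + 185·12.66 + 638·11.80 + 723·9.12 = 24369.4.
Remaining total for ward C: 26207.2 − 24369.4 = 1837.8.
Divide by its size: 1837.8 / 656 = 2.8015... → 2.80.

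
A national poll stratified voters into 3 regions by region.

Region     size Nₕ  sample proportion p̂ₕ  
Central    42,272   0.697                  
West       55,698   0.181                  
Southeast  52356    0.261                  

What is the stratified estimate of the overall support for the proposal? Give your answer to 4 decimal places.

0.3540

Wₕ = Nₕ/N with N = 150326: 0.2812, 0.3705, 0.3483.
p̂_st = 0.2812·0.697 + 0.3705·0.181 + 0.3483·0.261 ≈ 0.353963... → 0.3540.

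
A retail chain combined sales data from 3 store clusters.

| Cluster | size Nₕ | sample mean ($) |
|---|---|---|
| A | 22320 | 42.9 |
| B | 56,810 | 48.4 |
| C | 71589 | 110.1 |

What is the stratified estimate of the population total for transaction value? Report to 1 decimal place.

11589080.9

A: 22320·42.9 = 957528
B: 56810·48.4 = 2749604
C: 71589·110.1 = 7881948.9
τ̂ = Σ Nₕx̄ₕ = 11589080.9.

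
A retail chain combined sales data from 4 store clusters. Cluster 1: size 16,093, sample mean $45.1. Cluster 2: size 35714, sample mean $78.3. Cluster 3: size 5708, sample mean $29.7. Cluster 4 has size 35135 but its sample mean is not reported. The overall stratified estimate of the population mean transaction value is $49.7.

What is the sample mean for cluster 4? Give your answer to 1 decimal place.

N = 16093 + 35714 + 5708 + 35135 = 92650.
Overall total = μ·N = 49.7·92650 = 4604705.
Subtract the known strata: 16093·45.1 + 35714·78.3 + 5708·29.7 = 3691728.1.
Remaining total for cluster 4: 4604705 − 3691728.1 = 912976.9.
Divide by its size: 912976.9 / 35135 = 25.985... → 26.0.

26.0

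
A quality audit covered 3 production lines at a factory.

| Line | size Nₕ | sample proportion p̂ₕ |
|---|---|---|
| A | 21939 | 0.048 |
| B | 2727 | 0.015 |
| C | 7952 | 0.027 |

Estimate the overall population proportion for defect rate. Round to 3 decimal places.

Wₕ = Nₕ/N with N = 32618: 0.6726, 0.0836, 0.2438.
p̂_st = 0.6726·0.048 + 0.0836·0.015 + 0.2438·0.027 ≈ 0.04012... → 0.040.

0.040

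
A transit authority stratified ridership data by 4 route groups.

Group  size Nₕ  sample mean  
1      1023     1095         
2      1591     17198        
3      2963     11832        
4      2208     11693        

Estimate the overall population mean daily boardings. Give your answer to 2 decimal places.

N = 1023 + 1591 + 2963 + 2208 = 7785.
The stratified mean weights each stratum mean by its population share Nₕ/N.
Σ Nₕx̄ₕ = 1023·1095 + 1591·17198 + 2963·11832 + 2208·11693 = 1120185 + 27362018 + 35058216 + 25818144 = 89358563.
Divide by N: 89358563 / 7785 = 11478.2997... → 11478.30.

11478.30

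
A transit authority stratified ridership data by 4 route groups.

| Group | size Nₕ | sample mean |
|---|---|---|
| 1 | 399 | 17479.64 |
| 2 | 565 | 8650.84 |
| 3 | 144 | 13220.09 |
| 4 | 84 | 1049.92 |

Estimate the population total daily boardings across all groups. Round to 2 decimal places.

13853987.20

1: 399·17479.64 = 6974376.36
2: 565·8650.84 = 4887724.6
3: 144·13220.09 = 1903692.96
4: 84·1049.92 = 88193.28
τ̂ = Σ Nₕx̄ₕ = 13853987.20.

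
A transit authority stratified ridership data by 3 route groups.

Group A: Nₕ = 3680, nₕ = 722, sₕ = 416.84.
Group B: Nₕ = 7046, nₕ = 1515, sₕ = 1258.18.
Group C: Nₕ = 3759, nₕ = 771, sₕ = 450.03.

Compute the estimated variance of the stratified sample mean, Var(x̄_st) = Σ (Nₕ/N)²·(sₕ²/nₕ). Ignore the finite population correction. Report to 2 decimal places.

280.46

N = 14485. Term for each stratum: Wₕ²sₕ²/nₕ.
Var(x̄_st) = 15.53317 + 247.24140 + 17.69034 = 280.46492 → 280.46.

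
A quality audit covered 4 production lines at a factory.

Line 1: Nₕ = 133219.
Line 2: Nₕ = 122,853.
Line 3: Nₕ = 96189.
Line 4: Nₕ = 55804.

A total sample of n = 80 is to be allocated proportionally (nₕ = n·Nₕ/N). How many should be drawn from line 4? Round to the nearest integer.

N = 133219 + 122853 + 96189 + 55804 = 408065.
n_4 = 80·55804/408065 = 10.940... → 11.

11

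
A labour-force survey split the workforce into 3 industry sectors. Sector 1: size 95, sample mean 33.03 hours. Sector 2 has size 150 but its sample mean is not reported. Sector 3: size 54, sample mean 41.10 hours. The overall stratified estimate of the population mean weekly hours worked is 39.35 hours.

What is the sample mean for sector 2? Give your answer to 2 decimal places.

42.72

N = 95 + 150 + 54 = 299.
Overall total = μ·N = 39.35·299 = 11765.65.
Subtract the known strata: 95·33.03 + 54·41.10 = 5357.25.
Remaining total for sector 2: 11765.65 − 5357.25 = 6408.4.
Divide by its size: 6408.4 / 150 = 42.7227... → 42.72.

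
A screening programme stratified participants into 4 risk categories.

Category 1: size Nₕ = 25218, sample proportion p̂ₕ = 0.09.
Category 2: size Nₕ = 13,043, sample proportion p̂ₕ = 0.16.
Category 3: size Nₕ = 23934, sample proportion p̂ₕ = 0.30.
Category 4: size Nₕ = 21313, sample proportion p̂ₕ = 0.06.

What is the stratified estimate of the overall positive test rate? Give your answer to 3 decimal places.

N = 25218 + 13043 + 23934 + 21313 = 83508.
Overall proportion = Σ (Nₕ/N)·p̂ₕ.
Σ Nₕp̂ₕ = 2269.62 + 2086.88 + 7180.2 + 1278.78 = 12815.48.
12815.48 / 83508 = 0.15346... → 0.153.

0.153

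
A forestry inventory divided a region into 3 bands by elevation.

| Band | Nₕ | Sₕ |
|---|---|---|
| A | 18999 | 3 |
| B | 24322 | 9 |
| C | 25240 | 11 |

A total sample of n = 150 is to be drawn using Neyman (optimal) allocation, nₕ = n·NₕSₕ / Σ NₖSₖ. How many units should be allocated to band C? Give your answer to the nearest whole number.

A: NₕSₕ = 18999·3 = 56997
B: NₕSₕ = 24322·9 = 218898
C: NₕSₕ = 25240·11 = 277640
Σ NₕSₕ = 553535.
n_C = 150·277640/553535 = 75.236... → 75.

75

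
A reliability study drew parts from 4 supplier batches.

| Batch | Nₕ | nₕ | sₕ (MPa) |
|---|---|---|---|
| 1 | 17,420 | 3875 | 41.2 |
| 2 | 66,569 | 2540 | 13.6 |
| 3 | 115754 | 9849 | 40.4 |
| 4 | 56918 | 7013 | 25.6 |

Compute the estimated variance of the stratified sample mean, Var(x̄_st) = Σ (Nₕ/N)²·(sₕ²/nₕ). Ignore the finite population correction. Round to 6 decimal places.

N = 256661; Wₕ = Nₕ/N.
batch 1: (17420/256661)²·41.2²/3875 = 0.002017898
batch 2: (66569/256661)²·13.6²/2540 = 0.004898560
batch 3: (115754/256661)²·40.4²/9849 = 0.033707213
batch 4: (56918/256661)²·25.6²/7013 = 0.004595741
Sum = 0.045219412 → 0.045219.

0.045219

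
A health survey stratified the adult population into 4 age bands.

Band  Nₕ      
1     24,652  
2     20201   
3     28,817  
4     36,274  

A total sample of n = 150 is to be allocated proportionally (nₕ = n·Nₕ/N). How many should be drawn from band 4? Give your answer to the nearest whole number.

Share of band 4 = 36274/109944 = 0.32993.
Allocate 150 × 0.32993 = 49.490... → 49.

49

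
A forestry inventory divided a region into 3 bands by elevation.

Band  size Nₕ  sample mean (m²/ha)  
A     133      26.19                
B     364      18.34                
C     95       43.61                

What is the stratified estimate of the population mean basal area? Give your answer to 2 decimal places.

24.16

x̄_st = (Σ Nₕx̄ₕ) / (Σ Nₕ) = (133·26.19 + 364·18.34 + 95·43.61) / 592
= 14301.98 / 592 = 24.1588... → 24.16.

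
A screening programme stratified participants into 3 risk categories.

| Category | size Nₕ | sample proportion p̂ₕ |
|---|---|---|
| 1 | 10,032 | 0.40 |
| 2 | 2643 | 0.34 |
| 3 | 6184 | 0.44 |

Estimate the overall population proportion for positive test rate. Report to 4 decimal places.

N = 10032 + 2643 + 6184 = 18859.
Overall proportion = Σ (Nₕ/N)·p̂ₕ.
Σ Nₕp̂ₕ = 4012.8 + 898.62 + 2720.96 = 7632.38.
7632.38 / 18859 = 0.404708... → 0.4047.

0.4047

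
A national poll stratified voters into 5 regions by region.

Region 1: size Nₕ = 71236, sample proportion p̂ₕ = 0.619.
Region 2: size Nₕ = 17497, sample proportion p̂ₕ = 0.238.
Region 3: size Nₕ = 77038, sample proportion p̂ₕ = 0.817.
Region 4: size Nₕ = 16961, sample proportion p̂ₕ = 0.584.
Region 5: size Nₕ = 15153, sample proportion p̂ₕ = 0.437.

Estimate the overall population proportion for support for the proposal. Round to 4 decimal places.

N = 71236 + 17497 + 77038 + 16961 + 15153 = 197885.
Overall proportion = Σ (Nₕ/N)·p̂ₕ.
Σ Nₕp̂ₕ = 44095.084 + 4164.286 + 62940.046 + 9905.224 + 6621.861 = 127726.501.
127726.501 / 197885 = 0.645458... → 0.6455.

0.6455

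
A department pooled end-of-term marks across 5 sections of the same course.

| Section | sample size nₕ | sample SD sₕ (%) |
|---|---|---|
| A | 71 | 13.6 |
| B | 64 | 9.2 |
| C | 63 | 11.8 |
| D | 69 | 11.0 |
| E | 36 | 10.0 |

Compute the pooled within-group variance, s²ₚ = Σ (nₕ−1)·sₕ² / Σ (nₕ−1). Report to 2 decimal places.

A: (71−1)·13.6² = 70·184.96 = 12947.2
B: (64−1)·9.2² = 63·84.64 = 5332.32
C: (63−1)·11.8² = 62·139.24 = 8632.88
D: (69−1)·11.0² = 68·121 = 8228
E: (36−1)·10.0² = 35·100 = 3500
Numerator = 38640.4; denominator = Σ(nₕ−1) = 298.
s²ₚ = 38640.4/298 = 129.6658... → 129.67.

129.67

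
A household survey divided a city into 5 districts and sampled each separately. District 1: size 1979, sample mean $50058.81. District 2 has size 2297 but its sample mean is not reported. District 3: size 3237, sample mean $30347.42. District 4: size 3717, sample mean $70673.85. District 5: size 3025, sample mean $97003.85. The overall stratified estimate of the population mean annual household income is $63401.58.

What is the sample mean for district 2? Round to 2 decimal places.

65458.07

Σ Nₕx̄ₕ = N·μ, so 2297·x̄_2 = 14255·63401.58 − (1979·50058.81 + 3237·30347.42 + 3717·70673.85 + 3025·97003.85).
= 903789522.9 − 753432330.23 = 150357192.67.
x̄_2 = 150357192.67 / 2297 = 65458.0726... → 65458.07.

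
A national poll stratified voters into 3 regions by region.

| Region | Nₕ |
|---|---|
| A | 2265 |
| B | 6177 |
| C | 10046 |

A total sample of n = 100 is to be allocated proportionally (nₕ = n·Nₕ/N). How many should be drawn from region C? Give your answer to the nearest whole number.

54

Share of region C = 10046/18488 = 0.54338.
Allocate 100 × 0.54338 = 54.338... → 54.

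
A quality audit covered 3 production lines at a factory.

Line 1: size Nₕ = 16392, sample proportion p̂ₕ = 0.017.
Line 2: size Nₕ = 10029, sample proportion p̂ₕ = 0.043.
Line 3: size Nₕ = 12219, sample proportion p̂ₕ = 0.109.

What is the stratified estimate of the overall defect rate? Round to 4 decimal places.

Wₕ = Nₕ/N with N = 38640: 0.4242, 0.2595, 0.3162.
p̂_st = 0.4242·0.017 + 0.2595·0.043 + 0.3162·0.109 ≈ 0.052841... → 0.0528.

0.0528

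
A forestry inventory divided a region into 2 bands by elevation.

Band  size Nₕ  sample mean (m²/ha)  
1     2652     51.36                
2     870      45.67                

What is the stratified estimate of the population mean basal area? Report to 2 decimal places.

N = 2652 + 870 = 3522.
The stratified mean weights each stratum mean by its population share Nₕ/N.
Σ Nₕx̄ₕ = 2652·51.36 + 870·45.67 = 136206.72 + 39732.9 = 175939.62.
Divide by N: 175939.62 / 3522 = 49.9545... → 49.95.

49.95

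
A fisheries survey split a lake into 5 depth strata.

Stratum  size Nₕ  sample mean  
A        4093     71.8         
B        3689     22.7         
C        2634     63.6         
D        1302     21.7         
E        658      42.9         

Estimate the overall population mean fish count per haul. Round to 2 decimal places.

N = 4093 + 3689 + 2634 + 1302 + 658 = 12376.
Overall mean = Σ (Nₕ/N)·x̄ₕ — weight by population share, not a simple average.
Σ Nₕx̄ₕ = 4093·71.8 + 3689·22.7 + 2634·63.6 + 1302·21.7 + 658·42.9 = 293877.4 + 83740.3 + 167522.4 + 28253.4 + 28228.2 = 601621.7.
Divide by N: 601621.7 / 12376 = 48.6120... → 48.61.

48.61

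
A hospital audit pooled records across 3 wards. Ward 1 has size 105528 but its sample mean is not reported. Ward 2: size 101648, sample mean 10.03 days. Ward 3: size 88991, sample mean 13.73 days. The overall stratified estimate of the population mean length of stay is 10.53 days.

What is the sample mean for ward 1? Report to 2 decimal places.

8.31

Σ Nₕx̄ₕ = N·μ, so 105528·x̄_1 = 296167·10.53 − (101648·10.03 + 88991·13.73).
= 3118638.51 − 2241375.87 = 877262.64.
x̄_1 = 877262.64 / 105528 = 8.3131... → 8.31.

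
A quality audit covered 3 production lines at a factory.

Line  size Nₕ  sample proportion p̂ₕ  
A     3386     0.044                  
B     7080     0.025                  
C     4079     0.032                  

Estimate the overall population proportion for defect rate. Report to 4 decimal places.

Wₕ = Nₕ/N with N = 14545: 0.2328, 0.4868, 0.2804.
p̂_st = 0.2328·0.044 + 0.4868·0.025 + 0.2804·0.032 ≈ 0.031386... → 0.0314.

0.0314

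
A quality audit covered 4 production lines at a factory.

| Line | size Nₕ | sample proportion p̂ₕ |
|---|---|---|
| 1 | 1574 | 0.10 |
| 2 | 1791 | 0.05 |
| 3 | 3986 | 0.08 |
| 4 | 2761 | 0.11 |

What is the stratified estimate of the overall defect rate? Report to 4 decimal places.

0.0860

Wₕ = Nₕ/N with N = 10112: 0.1557, 0.1771, 0.3942, 0.2730.
p̂_st = 0.1557·0.10 + 0.1771·0.05 + 0.3942·0.08 + 0.2730·0.11 ≈ 0.085991... → 0.0860.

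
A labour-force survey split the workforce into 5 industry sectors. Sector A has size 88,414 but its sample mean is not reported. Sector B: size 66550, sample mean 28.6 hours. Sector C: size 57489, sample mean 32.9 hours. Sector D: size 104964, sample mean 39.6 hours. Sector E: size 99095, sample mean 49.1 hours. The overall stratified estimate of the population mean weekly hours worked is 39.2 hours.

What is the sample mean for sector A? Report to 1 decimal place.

39.7

Σ Nₕx̄ₕ = N·μ, so 88414·x̄_A = 416512·39.2 − (66550·28.6 + 57489·32.9 + 104964·39.6 + 99095·49.1).
= 16327270.4 − 12816857 = 3510413.4.
x̄_A = 3510413.4 / 88414 = 39.704... → 39.7.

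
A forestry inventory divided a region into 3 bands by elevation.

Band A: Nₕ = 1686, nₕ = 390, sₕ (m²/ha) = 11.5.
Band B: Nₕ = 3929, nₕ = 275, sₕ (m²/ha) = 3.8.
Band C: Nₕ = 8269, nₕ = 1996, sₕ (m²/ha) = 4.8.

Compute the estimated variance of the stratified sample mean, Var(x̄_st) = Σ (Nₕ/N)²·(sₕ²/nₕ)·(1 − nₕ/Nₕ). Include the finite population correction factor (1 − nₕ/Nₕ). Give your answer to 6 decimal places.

0.010861

N = 13884; Wₕ = Nₕ/N.
band A: (1686/13884)²·11.5²/390·(1 − 390/1686) = 0.003843832
band B: (3929/13884)²·3.8²/275·(1 − 275/3929) = 0.003910712
band C: (8269/13884)²·4.8²/1996·(1 − 1996/8269) = 0.003106140
Sum = 0.010860684 → 0.010861.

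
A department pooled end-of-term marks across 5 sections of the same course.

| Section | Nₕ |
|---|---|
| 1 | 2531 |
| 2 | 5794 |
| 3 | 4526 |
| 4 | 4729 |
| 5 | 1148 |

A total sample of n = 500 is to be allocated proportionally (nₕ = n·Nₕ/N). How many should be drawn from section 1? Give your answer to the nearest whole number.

68

Share of section 1 = 2531/18728 = 0.13515.
Allocate 500 × 0.13515 = 67.573... → 68.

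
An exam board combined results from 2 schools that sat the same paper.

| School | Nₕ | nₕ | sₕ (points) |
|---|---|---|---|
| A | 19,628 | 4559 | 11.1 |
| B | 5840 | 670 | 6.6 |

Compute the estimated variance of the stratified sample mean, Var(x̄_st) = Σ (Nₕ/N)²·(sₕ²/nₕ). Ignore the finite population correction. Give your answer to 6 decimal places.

N = 25468; Wₕ = Nₕ/N.
school A: (19628/25468)²·11.1²/4559 = 0.016052356
school B: (5840/25468)²·6.6²/670 = 0.003418606
Sum = 0.019470962 → 0.019471.

0.019471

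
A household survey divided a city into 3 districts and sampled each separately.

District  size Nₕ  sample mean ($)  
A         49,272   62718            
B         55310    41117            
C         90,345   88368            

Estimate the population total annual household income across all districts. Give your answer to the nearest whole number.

13348029526

Population total = Σ Nₕ·x̄ₕ (each stratum's size times its mean).
49272·62718 + 55310·41117 + 90345·88368 = 3090241296 + 2274181270 + 7983606960 = 13348029526.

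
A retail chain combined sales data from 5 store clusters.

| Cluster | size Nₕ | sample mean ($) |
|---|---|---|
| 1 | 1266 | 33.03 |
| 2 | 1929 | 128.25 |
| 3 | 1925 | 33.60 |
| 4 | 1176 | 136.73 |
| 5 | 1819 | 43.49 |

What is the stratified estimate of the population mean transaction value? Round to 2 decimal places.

73.17

N = 1266 + 1929 + 1925 + 1176 + 1819 = 8115.
Weight each subgroup mean by Nₕ/N and sum.
Σ Nₕx̄ₕ = 1266·33.03 + 1929·128.25 + 1925·33.60 + 1176·136.73 + 1819·43.49 = 41815.98 + 247394.25 + 64680 + 160794.48 + 79108.31 = 593793.02.
Divide by N: 593793.02 / 8115 = 73.1723... → 73.17.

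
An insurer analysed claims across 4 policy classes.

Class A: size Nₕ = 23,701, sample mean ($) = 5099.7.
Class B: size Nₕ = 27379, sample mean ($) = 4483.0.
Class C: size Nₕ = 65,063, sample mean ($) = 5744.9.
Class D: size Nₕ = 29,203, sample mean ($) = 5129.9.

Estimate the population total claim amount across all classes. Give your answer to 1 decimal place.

Population total = Σ Nₕ·x̄ₕ (each stratum's size times its mean).
23701·5099.7 + 27379·4483.0 + 65063·5744.9 + 29203·5129.9 = 120867989.7 + 122740057 + 373780428.7 + 149808469.7 = 767196945.1.

767196945.1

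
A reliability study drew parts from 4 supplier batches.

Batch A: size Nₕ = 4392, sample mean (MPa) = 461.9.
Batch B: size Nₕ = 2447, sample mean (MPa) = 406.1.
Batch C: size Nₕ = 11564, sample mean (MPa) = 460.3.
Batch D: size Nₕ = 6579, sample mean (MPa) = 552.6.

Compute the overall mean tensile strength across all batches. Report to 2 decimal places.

x̄_st = (Σ Nₕx̄ₕ) / (Σ Nₕ) = (4392·461.9 + 2447·406.1 + 11564·460.3 + 6579·552.6) / 24982
= 11980856.1 / 24982 = 479.5795... → 479.58.

479.58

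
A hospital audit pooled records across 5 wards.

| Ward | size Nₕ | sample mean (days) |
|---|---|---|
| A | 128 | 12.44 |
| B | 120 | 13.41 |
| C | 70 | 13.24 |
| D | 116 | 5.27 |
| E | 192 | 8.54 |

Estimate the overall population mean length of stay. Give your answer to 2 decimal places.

10.19

N = 128 + 120 + 70 + 116 + 192 = 626.
Weight each subgroup mean by Nₕ/N and sum.
Σ Nₕx̄ₕ = 128·12.44 + 120·13.41 + 70·13.24 + 116·5.27 + 192·8.54 = 1592.32 + 1609.2 + 926.8 + 611.32 + 1639.68 = 6379.32.
Divide by N: 6379.32 / 626 = 10.1906... → 10.19.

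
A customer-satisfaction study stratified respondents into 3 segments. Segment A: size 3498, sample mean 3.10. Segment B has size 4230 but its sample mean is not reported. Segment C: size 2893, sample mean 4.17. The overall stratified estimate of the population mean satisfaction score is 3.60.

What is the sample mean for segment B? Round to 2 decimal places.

Σ Nₕx̄ₕ = N·μ, so 4230·x̄_B = 10621·3.60 − (3498·3.10 + 2893·4.17).
= 38235.6 − 22907.61 = 15327.99.
x̄_B = 15327.99 / 4230 = 3.6236... → 3.62.

3.62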